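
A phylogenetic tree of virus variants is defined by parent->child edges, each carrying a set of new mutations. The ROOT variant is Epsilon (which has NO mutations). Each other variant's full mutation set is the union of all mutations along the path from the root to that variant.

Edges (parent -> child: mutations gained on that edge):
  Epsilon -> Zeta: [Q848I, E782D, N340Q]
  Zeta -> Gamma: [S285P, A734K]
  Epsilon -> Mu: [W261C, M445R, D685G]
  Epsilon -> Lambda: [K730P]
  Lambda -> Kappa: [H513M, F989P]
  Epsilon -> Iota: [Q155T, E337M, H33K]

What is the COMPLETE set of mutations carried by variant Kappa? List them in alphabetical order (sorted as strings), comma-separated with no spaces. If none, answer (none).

At Epsilon: gained [] -> total []
At Lambda: gained ['K730P'] -> total ['K730P']
At Kappa: gained ['H513M', 'F989P'] -> total ['F989P', 'H513M', 'K730P']

Answer: F989P,H513M,K730P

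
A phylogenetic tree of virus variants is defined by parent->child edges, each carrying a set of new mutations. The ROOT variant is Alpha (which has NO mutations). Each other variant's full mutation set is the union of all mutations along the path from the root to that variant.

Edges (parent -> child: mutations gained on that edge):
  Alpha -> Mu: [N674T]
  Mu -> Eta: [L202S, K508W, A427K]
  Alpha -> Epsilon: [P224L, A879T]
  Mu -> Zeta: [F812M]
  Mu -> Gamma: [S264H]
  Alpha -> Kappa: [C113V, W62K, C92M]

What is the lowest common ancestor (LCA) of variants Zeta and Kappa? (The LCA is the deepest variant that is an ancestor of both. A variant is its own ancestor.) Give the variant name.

Path from root to Zeta: Alpha -> Mu -> Zeta
  ancestors of Zeta: {Alpha, Mu, Zeta}
Path from root to Kappa: Alpha -> Kappa
  ancestors of Kappa: {Alpha, Kappa}
Common ancestors: {Alpha}
Walk up from Kappa: Kappa (not in ancestors of Zeta), Alpha (in ancestors of Zeta)
Deepest common ancestor (LCA) = Alpha

Answer: Alpha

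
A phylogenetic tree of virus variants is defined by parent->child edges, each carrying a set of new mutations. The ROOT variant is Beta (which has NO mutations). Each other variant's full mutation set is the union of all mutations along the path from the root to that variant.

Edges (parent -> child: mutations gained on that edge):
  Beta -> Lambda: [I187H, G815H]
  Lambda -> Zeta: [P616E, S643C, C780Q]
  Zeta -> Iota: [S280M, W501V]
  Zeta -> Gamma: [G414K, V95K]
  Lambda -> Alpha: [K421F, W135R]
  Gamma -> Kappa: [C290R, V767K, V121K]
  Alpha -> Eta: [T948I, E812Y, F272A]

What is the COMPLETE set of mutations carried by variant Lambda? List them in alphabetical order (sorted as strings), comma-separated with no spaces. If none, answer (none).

Answer: G815H,I187H

Derivation:
At Beta: gained [] -> total []
At Lambda: gained ['I187H', 'G815H'] -> total ['G815H', 'I187H']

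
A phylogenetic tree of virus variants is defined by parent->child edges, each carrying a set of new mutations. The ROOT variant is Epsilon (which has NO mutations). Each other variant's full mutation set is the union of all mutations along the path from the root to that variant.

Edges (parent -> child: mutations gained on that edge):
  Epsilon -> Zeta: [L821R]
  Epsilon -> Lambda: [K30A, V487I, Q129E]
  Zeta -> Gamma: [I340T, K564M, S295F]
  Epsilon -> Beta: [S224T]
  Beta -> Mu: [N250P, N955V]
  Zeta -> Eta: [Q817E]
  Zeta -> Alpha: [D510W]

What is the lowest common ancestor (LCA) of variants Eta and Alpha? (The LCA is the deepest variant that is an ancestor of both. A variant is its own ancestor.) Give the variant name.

Answer: Zeta

Derivation:
Path from root to Eta: Epsilon -> Zeta -> Eta
  ancestors of Eta: {Epsilon, Zeta, Eta}
Path from root to Alpha: Epsilon -> Zeta -> Alpha
  ancestors of Alpha: {Epsilon, Zeta, Alpha}
Common ancestors: {Epsilon, Zeta}
Walk up from Alpha: Alpha (not in ancestors of Eta), Zeta (in ancestors of Eta), Epsilon (in ancestors of Eta)
Deepest common ancestor (LCA) = Zeta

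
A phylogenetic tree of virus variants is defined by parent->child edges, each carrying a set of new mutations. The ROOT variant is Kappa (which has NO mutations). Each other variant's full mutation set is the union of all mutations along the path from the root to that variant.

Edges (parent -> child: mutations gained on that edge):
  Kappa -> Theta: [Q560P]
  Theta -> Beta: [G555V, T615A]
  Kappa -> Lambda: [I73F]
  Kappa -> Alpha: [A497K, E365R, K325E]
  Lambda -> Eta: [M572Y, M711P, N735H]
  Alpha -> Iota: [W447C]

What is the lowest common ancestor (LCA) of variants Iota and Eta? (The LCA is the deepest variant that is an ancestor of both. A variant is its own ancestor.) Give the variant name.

Path from root to Iota: Kappa -> Alpha -> Iota
  ancestors of Iota: {Kappa, Alpha, Iota}
Path from root to Eta: Kappa -> Lambda -> Eta
  ancestors of Eta: {Kappa, Lambda, Eta}
Common ancestors: {Kappa}
Walk up from Eta: Eta (not in ancestors of Iota), Lambda (not in ancestors of Iota), Kappa (in ancestors of Iota)
Deepest common ancestor (LCA) = Kappa

Answer: Kappa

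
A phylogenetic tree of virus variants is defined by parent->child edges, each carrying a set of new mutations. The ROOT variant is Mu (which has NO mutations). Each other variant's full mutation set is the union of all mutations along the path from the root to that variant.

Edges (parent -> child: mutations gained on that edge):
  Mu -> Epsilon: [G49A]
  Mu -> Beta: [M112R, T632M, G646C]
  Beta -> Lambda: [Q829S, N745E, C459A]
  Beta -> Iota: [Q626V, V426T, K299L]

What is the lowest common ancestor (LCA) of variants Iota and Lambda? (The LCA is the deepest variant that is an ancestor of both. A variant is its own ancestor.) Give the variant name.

Answer: Beta

Derivation:
Path from root to Iota: Mu -> Beta -> Iota
  ancestors of Iota: {Mu, Beta, Iota}
Path from root to Lambda: Mu -> Beta -> Lambda
  ancestors of Lambda: {Mu, Beta, Lambda}
Common ancestors: {Mu, Beta}
Walk up from Lambda: Lambda (not in ancestors of Iota), Beta (in ancestors of Iota), Mu (in ancestors of Iota)
Deepest common ancestor (LCA) = Beta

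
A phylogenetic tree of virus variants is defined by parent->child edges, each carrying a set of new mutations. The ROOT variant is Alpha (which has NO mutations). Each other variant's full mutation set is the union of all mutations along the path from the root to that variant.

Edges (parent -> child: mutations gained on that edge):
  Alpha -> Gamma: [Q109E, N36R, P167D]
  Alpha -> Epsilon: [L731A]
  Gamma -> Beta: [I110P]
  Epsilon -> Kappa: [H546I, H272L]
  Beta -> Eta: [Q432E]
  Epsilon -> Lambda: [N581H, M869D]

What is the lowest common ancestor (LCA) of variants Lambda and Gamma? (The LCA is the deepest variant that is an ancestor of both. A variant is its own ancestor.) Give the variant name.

Path from root to Lambda: Alpha -> Epsilon -> Lambda
  ancestors of Lambda: {Alpha, Epsilon, Lambda}
Path from root to Gamma: Alpha -> Gamma
  ancestors of Gamma: {Alpha, Gamma}
Common ancestors: {Alpha}
Walk up from Gamma: Gamma (not in ancestors of Lambda), Alpha (in ancestors of Lambda)
Deepest common ancestor (LCA) = Alpha

Answer: Alpha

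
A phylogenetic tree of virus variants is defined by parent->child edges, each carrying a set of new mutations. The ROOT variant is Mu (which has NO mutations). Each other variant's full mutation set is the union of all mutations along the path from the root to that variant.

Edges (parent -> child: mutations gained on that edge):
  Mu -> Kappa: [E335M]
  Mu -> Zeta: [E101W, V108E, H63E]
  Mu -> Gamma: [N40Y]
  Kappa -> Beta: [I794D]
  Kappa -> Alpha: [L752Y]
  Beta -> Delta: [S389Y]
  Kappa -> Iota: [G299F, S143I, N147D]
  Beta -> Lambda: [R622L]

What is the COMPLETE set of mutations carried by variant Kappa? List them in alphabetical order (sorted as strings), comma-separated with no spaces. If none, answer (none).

At Mu: gained [] -> total []
At Kappa: gained ['E335M'] -> total ['E335M']

Answer: E335M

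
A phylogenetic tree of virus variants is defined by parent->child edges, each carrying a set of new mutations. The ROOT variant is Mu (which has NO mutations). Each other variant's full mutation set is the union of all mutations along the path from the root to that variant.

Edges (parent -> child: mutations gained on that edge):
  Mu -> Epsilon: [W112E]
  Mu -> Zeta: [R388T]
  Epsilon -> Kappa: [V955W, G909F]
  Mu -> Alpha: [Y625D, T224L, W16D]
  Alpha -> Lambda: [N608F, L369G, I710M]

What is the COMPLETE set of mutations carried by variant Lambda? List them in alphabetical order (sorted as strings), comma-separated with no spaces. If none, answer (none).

At Mu: gained [] -> total []
At Alpha: gained ['Y625D', 'T224L', 'W16D'] -> total ['T224L', 'W16D', 'Y625D']
At Lambda: gained ['N608F', 'L369G', 'I710M'] -> total ['I710M', 'L369G', 'N608F', 'T224L', 'W16D', 'Y625D']

Answer: I710M,L369G,N608F,T224L,W16D,Y625D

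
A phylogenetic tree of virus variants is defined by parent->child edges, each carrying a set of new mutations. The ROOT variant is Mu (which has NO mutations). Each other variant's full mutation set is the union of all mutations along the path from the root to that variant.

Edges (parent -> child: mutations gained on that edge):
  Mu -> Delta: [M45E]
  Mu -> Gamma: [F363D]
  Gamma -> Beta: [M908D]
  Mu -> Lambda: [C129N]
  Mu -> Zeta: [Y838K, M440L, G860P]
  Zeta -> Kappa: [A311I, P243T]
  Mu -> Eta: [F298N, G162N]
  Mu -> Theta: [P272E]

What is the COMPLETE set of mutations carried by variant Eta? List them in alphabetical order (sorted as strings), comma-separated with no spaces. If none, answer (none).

Answer: F298N,G162N

Derivation:
At Mu: gained [] -> total []
At Eta: gained ['F298N', 'G162N'] -> total ['F298N', 'G162N']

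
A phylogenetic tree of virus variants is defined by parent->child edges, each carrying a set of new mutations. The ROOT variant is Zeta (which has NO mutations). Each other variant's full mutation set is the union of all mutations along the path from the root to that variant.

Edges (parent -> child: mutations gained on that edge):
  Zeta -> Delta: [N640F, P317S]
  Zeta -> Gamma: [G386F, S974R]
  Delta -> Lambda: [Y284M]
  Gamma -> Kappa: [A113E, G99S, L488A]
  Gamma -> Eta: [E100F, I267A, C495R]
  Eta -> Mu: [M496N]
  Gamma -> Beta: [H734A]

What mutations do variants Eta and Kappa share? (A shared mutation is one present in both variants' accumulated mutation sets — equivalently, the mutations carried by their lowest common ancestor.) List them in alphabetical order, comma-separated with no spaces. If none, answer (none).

Answer: G386F,S974R

Derivation:
Accumulating mutations along path to Eta:
  At Zeta: gained [] -> total []
  At Gamma: gained ['G386F', 'S974R'] -> total ['G386F', 'S974R']
  At Eta: gained ['E100F', 'I267A', 'C495R'] -> total ['C495R', 'E100F', 'G386F', 'I267A', 'S974R']
Mutations(Eta) = ['C495R', 'E100F', 'G386F', 'I267A', 'S974R']
Accumulating mutations along path to Kappa:
  At Zeta: gained [] -> total []
  At Gamma: gained ['G386F', 'S974R'] -> total ['G386F', 'S974R']
  At Kappa: gained ['A113E', 'G99S', 'L488A'] -> total ['A113E', 'G386F', 'G99S', 'L488A', 'S974R']
Mutations(Kappa) = ['A113E', 'G386F', 'G99S', 'L488A', 'S974R']
Intersection: ['C495R', 'E100F', 'G386F', 'I267A', 'S974R'] ∩ ['A113E', 'G386F', 'G99S', 'L488A', 'S974R'] = ['G386F', 'S974R']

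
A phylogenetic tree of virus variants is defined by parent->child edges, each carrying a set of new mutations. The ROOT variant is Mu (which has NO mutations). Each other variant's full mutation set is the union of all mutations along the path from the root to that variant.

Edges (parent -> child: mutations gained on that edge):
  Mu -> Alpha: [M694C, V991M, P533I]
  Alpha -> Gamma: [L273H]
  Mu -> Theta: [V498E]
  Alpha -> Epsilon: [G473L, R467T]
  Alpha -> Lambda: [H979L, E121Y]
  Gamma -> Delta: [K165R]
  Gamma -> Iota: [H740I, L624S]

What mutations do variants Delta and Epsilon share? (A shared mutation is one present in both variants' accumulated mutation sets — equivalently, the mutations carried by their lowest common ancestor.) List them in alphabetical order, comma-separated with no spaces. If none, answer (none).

Answer: M694C,P533I,V991M

Derivation:
Accumulating mutations along path to Delta:
  At Mu: gained [] -> total []
  At Alpha: gained ['M694C', 'V991M', 'P533I'] -> total ['M694C', 'P533I', 'V991M']
  At Gamma: gained ['L273H'] -> total ['L273H', 'M694C', 'P533I', 'V991M']
  At Delta: gained ['K165R'] -> total ['K165R', 'L273H', 'M694C', 'P533I', 'V991M']
Mutations(Delta) = ['K165R', 'L273H', 'M694C', 'P533I', 'V991M']
Accumulating mutations along path to Epsilon:
  At Mu: gained [] -> total []
  At Alpha: gained ['M694C', 'V991M', 'P533I'] -> total ['M694C', 'P533I', 'V991M']
  At Epsilon: gained ['G473L', 'R467T'] -> total ['G473L', 'M694C', 'P533I', 'R467T', 'V991M']
Mutations(Epsilon) = ['G473L', 'M694C', 'P533I', 'R467T', 'V991M']
Intersection: ['K165R', 'L273H', 'M694C', 'P533I', 'V991M'] ∩ ['G473L', 'M694C', 'P533I', 'R467T', 'V991M'] = ['M694C', 'P533I', 'V991M']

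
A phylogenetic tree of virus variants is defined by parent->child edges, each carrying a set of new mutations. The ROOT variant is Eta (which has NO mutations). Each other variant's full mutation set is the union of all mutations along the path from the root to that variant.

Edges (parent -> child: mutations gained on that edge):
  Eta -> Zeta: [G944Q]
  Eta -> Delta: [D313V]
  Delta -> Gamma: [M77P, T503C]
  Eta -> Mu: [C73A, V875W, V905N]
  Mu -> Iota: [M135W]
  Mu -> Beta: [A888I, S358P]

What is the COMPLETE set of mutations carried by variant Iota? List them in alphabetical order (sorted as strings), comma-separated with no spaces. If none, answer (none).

At Eta: gained [] -> total []
At Mu: gained ['C73A', 'V875W', 'V905N'] -> total ['C73A', 'V875W', 'V905N']
At Iota: gained ['M135W'] -> total ['C73A', 'M135W', 'V875W', 'V905N']

Answer: C73A,M135W,V875W,V905N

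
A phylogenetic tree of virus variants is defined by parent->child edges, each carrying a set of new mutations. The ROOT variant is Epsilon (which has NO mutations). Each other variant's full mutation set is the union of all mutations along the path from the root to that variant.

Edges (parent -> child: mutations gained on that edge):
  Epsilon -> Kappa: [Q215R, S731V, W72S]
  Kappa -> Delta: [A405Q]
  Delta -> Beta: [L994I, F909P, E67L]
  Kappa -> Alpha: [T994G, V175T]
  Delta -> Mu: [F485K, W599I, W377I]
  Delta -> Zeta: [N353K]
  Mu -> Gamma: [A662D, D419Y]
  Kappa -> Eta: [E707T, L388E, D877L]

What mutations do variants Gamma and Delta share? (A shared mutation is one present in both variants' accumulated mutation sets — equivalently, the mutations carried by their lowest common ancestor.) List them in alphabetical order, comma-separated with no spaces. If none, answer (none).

Accumulating mutations along path to Gamma:
  At Epsilon: gained [] -> total []
  At Kappa: gained ['Q215R', 'S731V', 'W72S'] -> total ['Q215R', 'S731V', 'W72S']
  At Delta: gained ['A405Q'] -> total ['A405Q', 'Q215R', 'S731V', 'W72S']
  At Mu: gained ['F485K', 'W599I', 'W377I'] -> total ['A405Q', 'F485K', 'Q215R', 'S731V', 'W377I', 'W599I', 'W72S']
  At Gamma: gained ['A662D', 'D419Y'] -> total ['A405Q', 'A662D', 'D419Y', 'F485K', 'Q215R', 'S731V', 'W377I', 'W599I', 'W72S']
Mutations(Gamma) = ['A405Q', 'A662D', 'D419Y', 'F485K', 'Q215R', 'S731V', 'W377I', 'W599I', 'W72S']
Accumulating mutations along path to Delta:
  At Epsilon: gained [] -> total []
  At Kappa: gained ['Q215R', 'S731V', 'W72S'] -> total ['Q215R', 'S731V', 'W72S']
  At Delta: gained ['A405Q'] -> total ['A405Q', 'Q215R', 'S731V', 'W72S']
Mutations(Delta) = ['A405Q', 'Q215R', 'S731V', 'W72S']
Intersection: ['A405Q', 'A662D', 'D419Y', 'F485K', 'Q215R', 'S731V', 'W377I', 'W599I', 'W72S'] ∩ ['A405Q', 'Q215R', 'S731V', 'W72S'] = ['A405Q', 'Q215R', 'S731V', 'W72S']

Answer: A405Q,Q215R,S731V,W72S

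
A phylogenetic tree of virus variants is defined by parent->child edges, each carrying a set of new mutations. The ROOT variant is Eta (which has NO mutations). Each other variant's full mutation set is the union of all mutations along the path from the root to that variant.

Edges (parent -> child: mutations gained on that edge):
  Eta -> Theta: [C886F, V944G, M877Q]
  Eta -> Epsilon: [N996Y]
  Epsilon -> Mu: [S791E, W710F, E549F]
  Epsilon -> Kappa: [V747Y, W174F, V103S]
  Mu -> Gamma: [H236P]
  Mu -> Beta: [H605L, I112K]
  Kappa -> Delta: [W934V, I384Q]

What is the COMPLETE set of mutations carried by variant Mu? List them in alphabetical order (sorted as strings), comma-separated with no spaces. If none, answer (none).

Answer: E549F,N996Y,S791E,W710F

Derivation:
At Eta: gained [] -> total []
At Epsilon: gained ['N996Y'] -> total ['N996Y']
At Mu: gained ['S791E', 'W710F', 'E549F'] -> total ['E549F', 'N996Y', 'S791E', 'W710F']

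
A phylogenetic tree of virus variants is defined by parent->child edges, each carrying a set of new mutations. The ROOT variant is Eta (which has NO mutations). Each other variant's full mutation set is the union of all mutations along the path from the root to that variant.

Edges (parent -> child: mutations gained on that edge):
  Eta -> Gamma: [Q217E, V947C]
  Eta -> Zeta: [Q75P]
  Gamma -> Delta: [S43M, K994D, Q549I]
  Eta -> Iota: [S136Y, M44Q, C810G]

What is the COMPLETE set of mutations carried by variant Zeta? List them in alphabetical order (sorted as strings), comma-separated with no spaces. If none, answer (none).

Answer: Q75P

Derivation:
At Eta: gained [] -> total []
At Zeta: gained ['Q75P'] -> total ['Q75P']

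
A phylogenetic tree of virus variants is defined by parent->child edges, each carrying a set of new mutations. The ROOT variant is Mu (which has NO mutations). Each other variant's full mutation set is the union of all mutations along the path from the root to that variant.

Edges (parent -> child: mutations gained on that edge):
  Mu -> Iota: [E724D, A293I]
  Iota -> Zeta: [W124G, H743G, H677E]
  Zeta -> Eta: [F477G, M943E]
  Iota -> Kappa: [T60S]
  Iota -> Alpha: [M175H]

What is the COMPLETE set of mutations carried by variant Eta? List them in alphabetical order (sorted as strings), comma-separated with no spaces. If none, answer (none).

Answer: A293I,E724D,F477G,H677E,H743G,M943E,W124G

Derivation:
At Mu: gained [] -> total []
At Iota: gained ['E724D', 'A293I'] -> total ['A293I', 'E724D']
At Zeta: gained ['W124G', 'H743G', 'H677E'] -> total ['A293I', 'E724D', 'H677E', 'H743G', 'W124G']
At Eta: gained ['F477G', 'M943E'] -> total ['A293I', 'E724D', 'F477G', 'H677E', 'H743G', 'M943E', 'W124G']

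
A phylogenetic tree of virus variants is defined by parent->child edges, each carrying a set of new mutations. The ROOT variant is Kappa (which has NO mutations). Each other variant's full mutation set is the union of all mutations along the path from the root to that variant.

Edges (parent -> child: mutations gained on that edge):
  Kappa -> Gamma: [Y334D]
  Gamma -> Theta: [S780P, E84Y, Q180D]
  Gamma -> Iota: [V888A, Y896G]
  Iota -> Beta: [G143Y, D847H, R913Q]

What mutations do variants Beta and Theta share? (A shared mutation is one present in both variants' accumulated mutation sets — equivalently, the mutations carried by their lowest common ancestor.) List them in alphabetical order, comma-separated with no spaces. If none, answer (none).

Answer: Y334D

Derivation:
Accumulating mutations along path to Beta:
  At Kappa: gained [] -> total []
  At Gamma: gained ['Y334D'] -> total ['Y334D']
  At Iota: gained ['V888A', 'Y896G'] -> total ['V888A', 'Y334D', 'Y896G']
  At Beta: gained ['G143Y', 'D847H', 'R913Q'] -> total ['D847H', 'G143Y', 'R913Q', 'V888A', 'Y334D', 'Y896G']
Mutations(Beta) = ['D847H', 'G143Y', 'R913Q', 'V888A', 'Y334D', 'Y896G']
Accumulating mutations along path to Theta:
  At Kappa: gained [] -> total []
  At Gamma: gained ['Y334D'] -> total ['Y334D']
  At Theta: gained ['S780P', 'E84Y', 'Q180D'] -> total ['E84Y', 'Q180D', 'S780P', 'Y334D']
Mutations(Theta) = ['E84Y', 'Q180D', 'S780P', 'Y334D']
Intersection: ['D847H', 'G143Y', 'R913Q', 'V888A', 'Y334D', 'Y896G'] ∩ ['E84Y', 'Q180D', 'S780P', 'Y334D'] = ['Y334D']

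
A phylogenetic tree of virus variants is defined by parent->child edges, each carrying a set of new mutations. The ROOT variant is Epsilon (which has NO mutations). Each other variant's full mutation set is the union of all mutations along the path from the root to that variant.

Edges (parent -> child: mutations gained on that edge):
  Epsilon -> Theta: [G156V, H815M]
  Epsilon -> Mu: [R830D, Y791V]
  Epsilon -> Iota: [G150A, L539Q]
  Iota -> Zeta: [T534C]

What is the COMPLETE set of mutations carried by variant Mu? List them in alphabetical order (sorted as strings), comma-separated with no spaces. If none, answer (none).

Answer: R830D,Y791V

Derivation:
At Epsilon: gained [] -> total []
At Mu: gained ['R830D', 'Y791V'] -> total ['R830D', 'Y791V']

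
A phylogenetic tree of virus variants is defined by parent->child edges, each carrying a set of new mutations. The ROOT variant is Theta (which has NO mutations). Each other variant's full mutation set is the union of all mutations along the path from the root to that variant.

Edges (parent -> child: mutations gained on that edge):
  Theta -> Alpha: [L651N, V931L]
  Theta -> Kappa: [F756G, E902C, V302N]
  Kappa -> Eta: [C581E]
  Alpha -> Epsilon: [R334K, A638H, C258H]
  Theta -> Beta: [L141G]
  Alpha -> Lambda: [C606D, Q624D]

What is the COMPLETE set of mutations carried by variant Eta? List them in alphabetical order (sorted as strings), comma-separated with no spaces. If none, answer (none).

Answer: C581E,E902C,F756G,V302N

Derivation:
At Theta: gained [] -> total []
At Kappa: gained ['F756G', 'E902C', 'V302N'] -> total ['E902C', 'F756G', 'V302N']
At Eta: gained ['C581E'] -> total ['C581E', 'E902C', 'F756G', 'V302N']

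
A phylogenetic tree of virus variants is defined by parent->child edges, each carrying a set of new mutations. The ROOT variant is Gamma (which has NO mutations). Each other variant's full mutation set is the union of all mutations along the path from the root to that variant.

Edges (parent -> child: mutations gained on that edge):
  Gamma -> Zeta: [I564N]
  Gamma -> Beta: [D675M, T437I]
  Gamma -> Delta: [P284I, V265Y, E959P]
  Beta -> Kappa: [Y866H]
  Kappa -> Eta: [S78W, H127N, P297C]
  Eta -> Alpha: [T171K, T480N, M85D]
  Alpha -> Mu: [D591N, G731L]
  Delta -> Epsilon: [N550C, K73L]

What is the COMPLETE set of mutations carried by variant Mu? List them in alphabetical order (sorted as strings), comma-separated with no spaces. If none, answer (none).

At Gamma: gained [] -> total []
At Beta: gained ['D675M', 'T437I'] -> total ['D675M', 'T437I']
At Kappa: gained ['Y866H'] -> total ['D675M', 'T437I', 'Y866H']
At Eta: gained ['S78W', 'H127N', 'P297C'] -> total ['D675M', 'H127N', 'P297C', 'S78W', 'T437I', 'Y866H']
At Alpha: gained ['T171K', 'T480N', 'M85D'] -> total ['D675M', 'H127N', 'M85D', 'P297C', 'S78W', 'T171K', 'T437I', 'T480N', 'Y866H']
At Mu: gained ['D591N', 'G731L'] -> total ['D591N', 'D675M', 'G731L', 'H127N', 'M85D', 'P297C', 'S78W', 'T171K', 'T437I', 'T480N', 'Y866H']

Answer: D591N,D675M,G731L,H127N,M85D,P297C,S78W,T171K,T437I,T480N,Y866H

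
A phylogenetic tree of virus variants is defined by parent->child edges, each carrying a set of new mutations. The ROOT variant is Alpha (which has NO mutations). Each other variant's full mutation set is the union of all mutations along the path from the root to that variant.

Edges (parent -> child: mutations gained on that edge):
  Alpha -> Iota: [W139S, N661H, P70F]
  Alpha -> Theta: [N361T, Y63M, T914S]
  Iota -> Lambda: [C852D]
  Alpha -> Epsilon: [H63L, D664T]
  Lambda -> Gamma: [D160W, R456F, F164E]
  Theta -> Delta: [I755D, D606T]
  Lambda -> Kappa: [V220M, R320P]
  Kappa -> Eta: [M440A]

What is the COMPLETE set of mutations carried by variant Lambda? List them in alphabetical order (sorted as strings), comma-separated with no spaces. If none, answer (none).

Answer: C852D,N661H,P70F,W139S

Derivation:
At Alpha: gained [] -> total []
At Iota: gained ['W139S', 'N661H', 'P70F'] -> total ['N661H', 'P70F', 'W139S']
At Lambda: gained ['C852D'] -> total ['C852D', 'N661H', 'P70F', 'W139S']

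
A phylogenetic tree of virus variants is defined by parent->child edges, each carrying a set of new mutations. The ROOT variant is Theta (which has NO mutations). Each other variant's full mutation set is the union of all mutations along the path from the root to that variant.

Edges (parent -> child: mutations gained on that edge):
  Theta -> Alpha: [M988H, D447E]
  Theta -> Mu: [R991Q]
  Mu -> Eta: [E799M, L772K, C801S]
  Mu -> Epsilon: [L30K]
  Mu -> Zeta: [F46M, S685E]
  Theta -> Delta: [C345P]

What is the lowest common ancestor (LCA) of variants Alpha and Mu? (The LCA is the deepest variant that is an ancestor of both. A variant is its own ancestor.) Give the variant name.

Path from root to Alpha: Theta -> Alpha
  ancestors of Alpha: {Theta, Alpha}
Path from root to Mu: Theta -> Mu
  ancestors of Mu: {Theta, Mu}
Common ancestors: {Theta}
Walk up from Mu: Mu (not in ancestors of Alpha), Theta (in ancestors of Alpha)
Deepest common ancestor (LCA) = Theta

Answer: Theta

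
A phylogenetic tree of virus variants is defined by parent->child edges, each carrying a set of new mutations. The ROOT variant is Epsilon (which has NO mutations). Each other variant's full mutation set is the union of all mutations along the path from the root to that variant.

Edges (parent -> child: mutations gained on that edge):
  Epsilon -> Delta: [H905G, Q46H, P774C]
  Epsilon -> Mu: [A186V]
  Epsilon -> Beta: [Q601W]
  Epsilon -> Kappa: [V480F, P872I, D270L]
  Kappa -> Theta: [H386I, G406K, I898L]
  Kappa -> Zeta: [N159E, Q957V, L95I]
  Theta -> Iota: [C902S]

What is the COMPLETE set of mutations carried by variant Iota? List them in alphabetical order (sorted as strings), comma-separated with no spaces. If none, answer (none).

At Epsilon: gained [] -> total []
At Kappa: gained ['V480F', 'P872I', 'D270L'] -> total ['D270L', 'P872I', 'V480F']
At Theta: gained ['H386I', 'G406K', 'I898L'] -> total ['D270L', 'G406K', 'H386I', 'I898L', 'P872I', 'V480F']
At Iota: gained ['C902S'] -> total ['C902S', 'D270L', 'G406K', 'H386I', 'I898L', 'P872I', 'V480F']

Answer: C902S,D270L,G406K,H386I,I898L,P872I,V480F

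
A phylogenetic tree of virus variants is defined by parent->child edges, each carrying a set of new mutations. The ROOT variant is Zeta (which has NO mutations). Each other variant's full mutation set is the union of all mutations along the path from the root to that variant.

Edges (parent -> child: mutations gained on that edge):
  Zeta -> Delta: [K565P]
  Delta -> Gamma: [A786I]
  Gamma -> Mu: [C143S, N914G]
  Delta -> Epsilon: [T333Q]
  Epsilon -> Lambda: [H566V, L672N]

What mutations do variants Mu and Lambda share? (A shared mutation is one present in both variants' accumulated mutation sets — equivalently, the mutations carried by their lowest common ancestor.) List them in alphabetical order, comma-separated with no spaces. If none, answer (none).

Accumulating mutations along path to Mu:
  At Zeta: gained [] -> total []
  At Delta: gained ['K565P'] -> total ['K565P']
  At Gamma: gained ['A786I'] -> total ['A786I', 'K565P']
  At Mu: gained ['C143S', 'N914G'] -> total ['A786I', 'C143S', 'K565P', 'N914G']
Mutations(Mu) = ['A786I', 'C143S', 'K565P', 'N914G']
Accumulating mutations along path to Lambda:
  At Zeta: gained [] -> total []
  At Delta: gained ['K565P'] -> total ['K565P']
  At Epsilon: gained ['T333Q'] -> total ['K565P', 'T333Q']
  At Lambda: gained ['H566V', 'L672N'] -> total ['H566V', 'K565P', 'L672N', 'T333Q']
Mutations(Lambda) = ['H566V', 'K565P', 'L672N', 'T333Q']
Intersection: ['A786I', 'C143S', 'K565P', 'N914G'] ∩ ['H566V', 'K565P', 'L672N', 'T333Q'] = ['K565P']

Answer: K565P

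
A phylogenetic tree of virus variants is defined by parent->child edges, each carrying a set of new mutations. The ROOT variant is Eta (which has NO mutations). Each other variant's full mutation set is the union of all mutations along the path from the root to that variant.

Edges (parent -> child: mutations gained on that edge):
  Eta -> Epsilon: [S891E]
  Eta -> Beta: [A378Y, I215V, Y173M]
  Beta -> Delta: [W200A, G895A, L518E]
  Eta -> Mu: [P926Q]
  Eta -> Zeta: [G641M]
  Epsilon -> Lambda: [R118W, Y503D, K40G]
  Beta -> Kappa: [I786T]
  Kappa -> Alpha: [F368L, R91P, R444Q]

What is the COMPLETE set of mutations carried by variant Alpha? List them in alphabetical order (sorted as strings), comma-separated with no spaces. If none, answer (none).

Answer: A378Y,F368L,I215V,I786T,R444Q,R91P,Y173M

Derivation:
At Eta: gained [] -> total []
At Beta: gained ['A378Y', 'I215V', 'Y173M'] -> total ['A378Y', 'I215V', 'Y173M']
At Kappa: gained ['I786T'] -> total ['A378Y', 'I215V', 'I786T', 'Y173M']
At Alpha: gained ['F368L', 'R91P', 'R444Q'] -> total ['A378Y', 'F368L', 'I215V', 'I786T', 'R444Q', 'R91P', 'Y173M']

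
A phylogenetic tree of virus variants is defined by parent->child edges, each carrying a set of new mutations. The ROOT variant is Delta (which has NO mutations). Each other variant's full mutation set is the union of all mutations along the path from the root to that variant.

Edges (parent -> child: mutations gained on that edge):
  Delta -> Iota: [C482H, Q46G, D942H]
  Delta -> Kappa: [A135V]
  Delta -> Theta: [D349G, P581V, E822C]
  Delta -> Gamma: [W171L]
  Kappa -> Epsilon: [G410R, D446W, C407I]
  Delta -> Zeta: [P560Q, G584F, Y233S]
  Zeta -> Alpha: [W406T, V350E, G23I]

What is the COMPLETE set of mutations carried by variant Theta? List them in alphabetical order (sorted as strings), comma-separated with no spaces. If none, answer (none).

Answer: D349G,E822C,P581V

Derivation:
At Delta: gained [] -> total []
At Theta: gained ['D349G', 'P581V', 'E822C'] -> total ['D349G', 'E822C', 'P581V']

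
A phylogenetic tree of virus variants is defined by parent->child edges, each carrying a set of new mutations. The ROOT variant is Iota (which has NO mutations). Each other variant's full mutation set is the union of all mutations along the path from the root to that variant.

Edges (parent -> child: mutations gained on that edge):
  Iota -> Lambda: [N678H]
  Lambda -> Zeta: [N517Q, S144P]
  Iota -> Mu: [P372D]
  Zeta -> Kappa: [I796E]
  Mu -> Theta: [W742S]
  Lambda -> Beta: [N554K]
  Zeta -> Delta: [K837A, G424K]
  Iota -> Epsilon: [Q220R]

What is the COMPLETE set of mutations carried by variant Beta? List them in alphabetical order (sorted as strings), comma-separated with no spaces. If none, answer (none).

At Iota: gained [] -> total []
At Lambda: gained ['N678H'] -> total ['N678H']
At Beta: gained ['N554K'] -> total ['N554K', 'N678H']

Answer: N554K,N678H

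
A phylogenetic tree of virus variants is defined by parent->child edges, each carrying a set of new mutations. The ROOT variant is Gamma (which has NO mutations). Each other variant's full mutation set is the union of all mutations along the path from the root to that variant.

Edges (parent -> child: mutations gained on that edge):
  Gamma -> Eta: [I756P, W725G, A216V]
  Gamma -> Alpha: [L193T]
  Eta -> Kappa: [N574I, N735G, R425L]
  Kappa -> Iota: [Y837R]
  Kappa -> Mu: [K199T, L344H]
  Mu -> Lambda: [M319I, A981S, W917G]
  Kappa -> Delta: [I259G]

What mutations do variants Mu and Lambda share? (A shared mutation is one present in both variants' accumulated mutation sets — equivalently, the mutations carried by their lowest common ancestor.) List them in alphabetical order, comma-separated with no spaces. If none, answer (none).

Accumulating mutations along path to Mu:
  At Gamma: gained [] -> total []
  At Eta: gained ['I756P', 'W725G', 'A216V'] -> total ['A216V', 'I756P', 'W725G']
  At Kappa: gained ['N574I', 'N735G', 'R425L'] -> total ['A216V', 'I756P', 'N574I', 'N735G', 'R425L', 'W725G']
  At Mu: gained ['K199T', 'L344H'] -> total ['A216V', 'I756P', 'K199T', 'L344H', 'N574I', 'N735G', 'R425L', 'W725G']
Mutations(Mu) = ['A216V', 'I756P', 'K199T', 'L344H', 'N574I', 'N735G', 'R425L', 'W725G']
Accumulating mutations along path to Lambda:
  At Gamma: gained [] -> total []
  At Eta: gained ['I756P', 'W725G', 'A216V'] -> total ['A216V', 'I756P', 'W725G']
  At Kappa: gained ['N574I', 'N735G', 'R425L'] -> total ['A216V', 'I756P', 'N574I', 'N735G', 'R425L', 'W725G']
  At Mu: gained ['K199T', 'L344H'] -> total ['A216V', 'I756P', 'K199T', 'L344H', 'N574I', 'N735G', 'R425L', 'W725G']
  At Lambda: gained ['M319I', 'A981S', 'W917G'] -> total ['A216V', 'A981S', 'I756P', 'K199T', 'L344H', 'M319I', 'N574I', 'N735G', 'R425L', 'W725G', 'W917G']
Mutations(Lambda) = ['A216V', 'A981S', 'I756P', 'K199T', 'L344H', 'M319I', 'N574I', 'N735G', 'R425L', 'W725G', 'W917G']
Intersection: ['A216V', 'I756P', 'K199T', 'L344H', 'N574I', 'N735G', 'R425L', 'W725G'] ∩ ['A216V', 'A981S', 'I756P', 'K199T', 'L344H', 'M319I', 'N574I', 'N735G', 'R425L', 'W725G', 'W917G'] = ['A216V', 'I756P', 'K199T', 'L344H', 'N574I', 'N735G', 'R425L', 'W725G']

Answer: A216V,I756P,K199T,L344H,N574I,N735G,R425L,W725G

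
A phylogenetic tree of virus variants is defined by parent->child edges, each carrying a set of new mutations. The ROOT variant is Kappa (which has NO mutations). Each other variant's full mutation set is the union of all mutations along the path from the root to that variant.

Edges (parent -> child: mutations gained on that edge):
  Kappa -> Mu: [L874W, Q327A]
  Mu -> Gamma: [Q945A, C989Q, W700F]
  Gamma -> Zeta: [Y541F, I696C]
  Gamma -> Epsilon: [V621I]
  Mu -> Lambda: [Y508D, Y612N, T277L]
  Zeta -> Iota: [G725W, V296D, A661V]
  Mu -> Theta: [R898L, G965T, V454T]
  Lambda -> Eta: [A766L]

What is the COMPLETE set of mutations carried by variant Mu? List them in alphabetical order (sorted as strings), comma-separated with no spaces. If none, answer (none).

Answer: L874W,Q327A

Derivation:
At Kappa: gained [] -> total []
At Mu: gained ['L874W', 'Q327A'] -> total ['L874W', 'Q327A']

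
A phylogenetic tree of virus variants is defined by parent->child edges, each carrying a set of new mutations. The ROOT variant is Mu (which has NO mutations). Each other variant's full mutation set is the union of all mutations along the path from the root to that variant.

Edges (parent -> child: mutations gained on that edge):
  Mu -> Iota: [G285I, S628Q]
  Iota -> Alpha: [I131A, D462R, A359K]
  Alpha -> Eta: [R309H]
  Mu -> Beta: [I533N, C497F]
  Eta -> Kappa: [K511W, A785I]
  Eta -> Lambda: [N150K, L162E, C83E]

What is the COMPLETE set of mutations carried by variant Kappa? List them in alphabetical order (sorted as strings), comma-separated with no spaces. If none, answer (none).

Answer: A359K,A785I,D462R,G285I,I131A,K511W,R309H,S628Q

Derivation:
At Mu: gained [] -> total []
At Iota: gained ['G285I', 'S628Q'] -> total ['G285I', 'S628Q']
At Alpha: gained ['I131A', 'D462R', 'A359K'] -> total ['A359K', 'D462R', 'G285I', 'I131A', 'S628Q']
At Eta: gained ['R309H'] -> total ['A359K', 'D462R', 'G285I', 'I131A', 'R309H', 'S628Q']
At Kappa: gained ['K511W', 'A785I'] -> total ['A359K', 'A785I', 'D462R', 'G285I', 'I131A', 'K511W', 'R309H', 'S628Q']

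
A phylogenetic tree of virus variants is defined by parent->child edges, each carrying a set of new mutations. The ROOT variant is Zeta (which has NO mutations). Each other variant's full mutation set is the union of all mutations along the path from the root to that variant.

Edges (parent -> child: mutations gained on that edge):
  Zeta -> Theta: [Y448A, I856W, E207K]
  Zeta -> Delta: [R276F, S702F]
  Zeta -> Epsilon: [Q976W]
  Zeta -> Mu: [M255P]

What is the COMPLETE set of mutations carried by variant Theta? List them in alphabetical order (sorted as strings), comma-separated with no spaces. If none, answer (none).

Answer: E207K,I856W,Y448A

Derivation:
At Zeta: gained [] -> total []
At Theta: gained ['Y448A', 'I856W', 'E207K'] -> total ['E207K', 'I856W', 'Y448A']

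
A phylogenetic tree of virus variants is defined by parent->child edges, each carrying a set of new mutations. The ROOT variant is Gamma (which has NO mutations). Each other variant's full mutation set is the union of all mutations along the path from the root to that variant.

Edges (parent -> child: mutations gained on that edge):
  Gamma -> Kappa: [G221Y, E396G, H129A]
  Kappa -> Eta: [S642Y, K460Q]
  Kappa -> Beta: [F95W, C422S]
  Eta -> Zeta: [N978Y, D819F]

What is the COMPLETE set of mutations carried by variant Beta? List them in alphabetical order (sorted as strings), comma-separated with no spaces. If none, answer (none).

Answer: C422S,E396G,F95W,G221Y,H129A

Derivation:
At Gamma: gained [] -> total []
At Kappa: gained ['G221Y', 'E396G', 'H129A'] -> total ['E396G', 'G221Y', 'H129A']
At Beta: gained ['F95W', 'C422S'] -> total ['C422S', 'E396G', 'F95W', 'G221Y', 'H129A']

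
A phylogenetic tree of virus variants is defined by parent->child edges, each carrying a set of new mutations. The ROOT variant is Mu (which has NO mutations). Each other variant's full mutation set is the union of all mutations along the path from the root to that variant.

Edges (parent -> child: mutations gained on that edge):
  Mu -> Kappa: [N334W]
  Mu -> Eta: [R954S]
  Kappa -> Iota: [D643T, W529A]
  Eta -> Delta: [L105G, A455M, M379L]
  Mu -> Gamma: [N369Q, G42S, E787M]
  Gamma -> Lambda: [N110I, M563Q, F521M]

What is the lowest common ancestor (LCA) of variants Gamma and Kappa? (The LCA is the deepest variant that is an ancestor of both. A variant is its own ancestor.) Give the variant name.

Path from root to Gamma: Mu -> Gamma
  ancestors of Gamma: {Mu, Gamma}
Path from root to Kappa: Mu -> Kappa
  ancestors of Kappa: {Mu, Kappa}
Common ancestors: {Mu}
Walk up from Kappa: Kappa (not in ancestors of Gamma), Mu (in ancestors of Gamma)
Deepest common ancestor (LCA) = Mu

Answer: Mu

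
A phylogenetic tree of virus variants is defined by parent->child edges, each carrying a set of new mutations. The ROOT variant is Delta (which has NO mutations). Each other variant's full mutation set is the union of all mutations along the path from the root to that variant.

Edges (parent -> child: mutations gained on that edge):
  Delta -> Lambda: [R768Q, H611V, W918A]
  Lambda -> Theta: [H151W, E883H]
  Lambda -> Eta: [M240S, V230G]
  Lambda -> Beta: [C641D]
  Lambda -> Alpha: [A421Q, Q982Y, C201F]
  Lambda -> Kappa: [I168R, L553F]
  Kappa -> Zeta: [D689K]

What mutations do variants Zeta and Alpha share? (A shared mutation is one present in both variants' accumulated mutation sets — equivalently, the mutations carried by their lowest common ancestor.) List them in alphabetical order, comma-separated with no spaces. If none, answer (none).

Accumulating mutations along path to Zeta:
  At Delta: gained [] -> total []
  At Lambda: gained ['R768Q', 'H611V', 'W918A'] -> total ['H611V', 'R768Q', 'W918A']
  At Kappa: gained ['I168R', 'L553F'] -> total ['H611V', 'I168R', 'L553F', 'R768Q', 'W918A']
  At Zeta: gained ['D689K'] -> total ['D689K', 'H611V', 'I168R', 'L553F', 'R768Q', 'W918A']
Mutations(Zeta) = ['D689K', 'H611V', 'I168R', 'L553F', 'R768Q', 'W918A']
Accumulating mutations along path to Alpha:
  At Delta: gained [] -> total []
  At Lambda: gained ['R768Q', 'H611V', 'W918A'] -> total ['H611V', 'R768Q', 'W918A']
  At Alpha: gained ['A421Q', 'Q982Y', 'C201F'] -> total ['A421Q', 'C201F', 'H611V', 'Q982Y', 'R768Q', 'W918A']
Mutations(Alpha) = ['A421Q', 'C201F', 'H611V', 'Q982Y', 'R768Q', 'W918A']
Intersection: ['D689K', 'H611V', 'I168R', 'L553F', 'R768Q', 'W918A'] ∩ ['A421Q', 'C201F', 'H611V', 'Q982Y', 'R768Q', 'W918A'] = ['H611V', 'R768Q', 'W918A']

Answer: H611V,R768Q,W918A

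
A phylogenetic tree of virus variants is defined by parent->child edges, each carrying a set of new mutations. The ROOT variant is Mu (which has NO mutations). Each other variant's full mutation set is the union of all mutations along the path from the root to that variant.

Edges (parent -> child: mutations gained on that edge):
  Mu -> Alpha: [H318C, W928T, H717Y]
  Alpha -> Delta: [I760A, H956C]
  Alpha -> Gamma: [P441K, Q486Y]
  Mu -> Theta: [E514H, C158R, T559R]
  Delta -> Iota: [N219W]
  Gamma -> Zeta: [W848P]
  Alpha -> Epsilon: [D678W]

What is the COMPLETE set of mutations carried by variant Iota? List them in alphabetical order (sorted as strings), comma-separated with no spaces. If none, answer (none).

At Mu: gained [] -> total []
At Alpha: gained ['H318C', 'W928T', 'H717Y'] -> total ['H318C', 'H717Y', 'W928T']
At Delta: gained ['I760A', 'H956C'] -> total ['H318C', 'H717Y', 'H956C', 'I760A', 'W928T']
At Iota: gained ['N219W'] -> total ['H318C', 'H717Y', 'H956C', 'I760A', 'N219W', 'W928T']

Answer: H318C,H717Y,H956C,I760A,N219W,W928T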